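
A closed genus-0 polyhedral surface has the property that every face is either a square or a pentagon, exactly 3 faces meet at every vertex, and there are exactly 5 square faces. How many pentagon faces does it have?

2

Let x be the number of pentagons; then F = 5 + x.
Edge–face incidences: 2E = 4·5 + 5·x = 20 + 5x.
Every vertex has degree 3, so 3V = 2E.
Euler: V − E + F = 2 ⇒ (2E)/3 − E + (5 + x) = 2.
Multiply by 6: 2·(2E) − 3·(2E) + 6·(5 + x) = 12, i.e. 30 + 6x − (20 + 5x) = 12.
Collecting terms: x + 10 = 12, so x = 2.
Then 2E = 20 + 5·2 = 30, so E = 15, V = 2E/3 = 10, F = 5 + 2 = 7.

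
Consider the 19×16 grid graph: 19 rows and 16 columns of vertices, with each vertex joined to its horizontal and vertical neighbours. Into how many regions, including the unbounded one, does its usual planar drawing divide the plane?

The grid has V = 19·16 = 304 vertices and E = 19·15 + 16·18 = 573 edges.
F = 2 − V + E = 2 − 304 + 573 = 271.

271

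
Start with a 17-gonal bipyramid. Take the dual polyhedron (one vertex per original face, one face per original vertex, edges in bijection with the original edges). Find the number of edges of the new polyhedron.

The base solid has V = 19, E = 51, F = 34.
The dual swaps V and F and preserves E: V′ = F = 34, E′ = E = 51, F′ = V = 19.

51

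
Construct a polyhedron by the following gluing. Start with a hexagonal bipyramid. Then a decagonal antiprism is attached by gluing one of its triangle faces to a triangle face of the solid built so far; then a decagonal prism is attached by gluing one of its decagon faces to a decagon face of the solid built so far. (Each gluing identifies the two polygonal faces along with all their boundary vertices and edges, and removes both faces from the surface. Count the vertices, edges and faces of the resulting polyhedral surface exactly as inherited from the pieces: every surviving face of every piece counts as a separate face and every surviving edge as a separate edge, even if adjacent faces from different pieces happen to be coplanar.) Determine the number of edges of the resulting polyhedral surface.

75

A hexagonal bipyramid: V=8, E=18, F=12.
Attach a decagonal antiprism (V=20, E=40, F=22) along a 3-gon: merge 3 vertices and 3 edges, delete both glued faces → V=25, E=55, F=32.
Attach a decagonal prism (V=20, E=30, F=12) along a 10-gon: merge 10 vertices and 10 edges, delete both glued faces → V=35, E=75, F=42.
Check: V − E + F = 35 − 75 + 42 = 2.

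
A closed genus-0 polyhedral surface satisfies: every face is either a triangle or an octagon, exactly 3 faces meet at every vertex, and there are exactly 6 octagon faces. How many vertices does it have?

24

Let x be the number of triangles; then F = 6 + x.
Edge–face incidences: 2E = 8·6 + 3·x = 48 + 3x.
Every vertex has degree 3, so 3V = 2E.
Euler: V − E + F = 2 ⇒ (2E)/3 − E + (6 + x) = 2.
Multiply by 6: 2·(2E) − 3·(2E) + 6·(6 + x) = 12, i.e. 36 + 6x − (48 + 3x) = 12.
Collecting terms: 3x − 12 = 12, so 3x = 24, so x = 8.
Then 2E = 48 + 3·8 = 72, so E = 36, V = 2E/3 = 24, F = 6 + 8 = 14.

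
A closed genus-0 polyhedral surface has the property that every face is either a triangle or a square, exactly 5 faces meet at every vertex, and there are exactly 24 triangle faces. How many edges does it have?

40

Let x be the number of squares; then F = 24 + x.
Edge–face incidences: 2E = 3·24 + 4·x = 72 + 4x.
Every vertex has degree 5, so 5V = 2E.
Euler: V − E + F = 2 ⇒ (2E)/5 − E + (24 + x) = 2.
Multiply by 10: 2·(2E) − 5·(2E) + 10·(24 + x) = 20, i.e. 240 + 10x − 3·(72 + 4x) = 20.
Collecting terms: −2x + 24 = 20, so −2x = −4, so x = 2.
Then 2E = 72 + 4·2 = 80, so E = 40, V = 2E/5 = 16, F = 24 + 2 = 26.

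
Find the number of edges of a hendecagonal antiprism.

An antiprism on an n-gon has two n-gon caps and 2n triangles: V = 2·11 = 22, E = 4·11 = 44, F = 2·11 + 2 = 24.

44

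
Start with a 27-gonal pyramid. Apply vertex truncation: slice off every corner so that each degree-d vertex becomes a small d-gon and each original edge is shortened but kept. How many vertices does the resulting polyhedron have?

108

The base solid has V = 28, E = 54, F = 28.
Truncation replaces each original edge-end by a new vertex, so V′ = 2E = 108.
Each original edge survives, and each old vertex of degree d contributes d new edges; summing degrees gives Σd = 2E, so E′ = E + 2E = 3E = 162.
Each original face survives and each original vertex becomes one new face: F′ = F + V = 56.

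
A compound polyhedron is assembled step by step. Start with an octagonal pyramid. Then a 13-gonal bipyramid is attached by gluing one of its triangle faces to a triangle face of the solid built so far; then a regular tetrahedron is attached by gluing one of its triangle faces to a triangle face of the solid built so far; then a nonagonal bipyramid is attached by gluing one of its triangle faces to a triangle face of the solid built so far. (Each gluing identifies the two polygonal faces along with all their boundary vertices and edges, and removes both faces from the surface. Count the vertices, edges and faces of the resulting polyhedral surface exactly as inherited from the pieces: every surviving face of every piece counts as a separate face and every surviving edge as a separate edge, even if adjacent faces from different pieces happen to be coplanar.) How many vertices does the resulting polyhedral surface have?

An octagonal pyramid: V=9, E=16, F=9.
Attach a 13-gonal bipyramid (V=15, E=39, F=26) along a 3-gon: merge 3 vertices and 3 edges, delete both glued faces → V=21, E=52, F=33.
Attach a regular tetrahedron (V=4, E=6, F=4) along a 3-gon: merge 3 vertices and 3 edges, delete both glued faces → V=22, E=55, F=35.
Attach a nonagonal bipyramid (V=11, E=27, F=18) along a 3-gon: merge 3 vertices and 3 edges, delete both glued faces → V=30, E=79, F=51.
Check: V − E + F = 30 − 79 + 51 = 2.

30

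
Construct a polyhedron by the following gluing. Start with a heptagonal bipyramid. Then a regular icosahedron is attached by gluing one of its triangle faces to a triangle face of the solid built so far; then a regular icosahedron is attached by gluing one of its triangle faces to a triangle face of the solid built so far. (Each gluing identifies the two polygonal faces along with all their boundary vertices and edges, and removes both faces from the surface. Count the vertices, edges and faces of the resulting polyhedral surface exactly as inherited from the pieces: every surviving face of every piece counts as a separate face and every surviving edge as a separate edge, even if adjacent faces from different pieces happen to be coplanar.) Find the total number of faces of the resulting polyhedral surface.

A heptagonal bipyramid: V=9, E=21, F=14.
Attach a regular icosahedron (V=12, E=30, F=20) along a 3-gon: merge 3 vertices and 3 edges, delete both glued faces → V=18, E=48, F=32.
Attach a regular icosahedron (V=12, E=30, F=20) along a 3-gon: merge 3 vertices and 3 edges, delete both glued faces → V=27, E=75, F=50.
Check: V − E + F = 27 − 75 + 50 = 2.

50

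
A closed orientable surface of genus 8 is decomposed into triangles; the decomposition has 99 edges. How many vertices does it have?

χ = 2 − 2·8 = -14, and every face is a triangle so 3F = 2E.
F = 2E/3 = 66. Then V = -14 + E − F = -14 + 99 − 66 = 19.

19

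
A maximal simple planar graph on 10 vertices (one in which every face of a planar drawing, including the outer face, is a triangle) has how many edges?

24

In a plane triangulation 3F = 2E and V − E + F = 2, so E = 3V − 6 = 3·10 − 6 = 24.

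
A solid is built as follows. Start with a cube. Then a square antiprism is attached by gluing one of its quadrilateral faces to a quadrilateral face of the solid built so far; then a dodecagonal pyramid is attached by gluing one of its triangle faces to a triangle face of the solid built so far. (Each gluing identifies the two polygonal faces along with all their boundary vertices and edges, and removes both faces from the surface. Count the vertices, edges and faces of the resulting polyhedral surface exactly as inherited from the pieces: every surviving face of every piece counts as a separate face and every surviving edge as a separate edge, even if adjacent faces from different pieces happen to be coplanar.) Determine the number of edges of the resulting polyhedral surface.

A cube: V=8, E=12, F=6.
Attach a square antiprism (V=8, E=16, F=10) along a 4-gon: merge 4 vertices and 4 edges, delete both glued faces → V=12, E=24, F=14.
Attach a dodecagonal pyramid (V=13, E=24, F=13) along a 3-gon: merge 3 vertices and 3 edges, delete both glued faces → V=22, E=45, F=25.
Check: V − E + F = 22 − 45 + 25 = 2.

45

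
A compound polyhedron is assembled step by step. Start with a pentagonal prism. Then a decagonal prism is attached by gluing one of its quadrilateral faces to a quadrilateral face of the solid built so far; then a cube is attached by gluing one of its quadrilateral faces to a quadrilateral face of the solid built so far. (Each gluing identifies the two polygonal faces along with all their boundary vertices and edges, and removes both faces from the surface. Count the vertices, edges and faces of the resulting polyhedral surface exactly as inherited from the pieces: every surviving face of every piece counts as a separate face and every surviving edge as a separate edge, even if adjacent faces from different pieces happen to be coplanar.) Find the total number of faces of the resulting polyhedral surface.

21

A pentagonal prism: V=10, E=15, F=7.
Attach a decagonal prism (V=20, E=30, F=12) along a 4-gon: merge 4 vertices and 4 edges, delete both glued faces → V=26, E=41, F=17.
Attach a cube (V=8, E=12, F=6) along a 4-gon: merge 4 vertices and 4 edges, delete both glued faces → V=30, E=49, F=21.
Check: V − E + F = 30 − 49 + 21 = 2.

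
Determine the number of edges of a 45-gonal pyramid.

90

A pyramid on an n-gon base has one n-gon and n triangles: V = 45 + 1 = 46, E = 2·45 = 90, F = 45 + 1 = 46.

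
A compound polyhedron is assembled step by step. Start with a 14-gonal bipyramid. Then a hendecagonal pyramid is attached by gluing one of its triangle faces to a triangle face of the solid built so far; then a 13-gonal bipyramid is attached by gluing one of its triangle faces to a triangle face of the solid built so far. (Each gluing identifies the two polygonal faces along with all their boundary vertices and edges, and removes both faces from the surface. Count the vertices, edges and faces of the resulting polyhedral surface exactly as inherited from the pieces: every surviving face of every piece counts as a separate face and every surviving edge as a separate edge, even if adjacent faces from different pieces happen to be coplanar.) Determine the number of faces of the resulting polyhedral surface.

A 14-gonal bipyramid: V=16, E=42, F=28.
Attach a hendecagonal pyramid (V=12, E=22, F=12) along a 3-gon: merge 3 vertices and 3 edges, delete both glued faces → V=25, E=61, F=38.
Attach a 13-gonal bipyramid (V=15, E=39, F=26) along a 3-gon: merge 3 vertices and 3 edges, delete both glued faces → V=37, E=97, F=62.
Check: V − E + F = 37 − 97 + 62 = 2.

62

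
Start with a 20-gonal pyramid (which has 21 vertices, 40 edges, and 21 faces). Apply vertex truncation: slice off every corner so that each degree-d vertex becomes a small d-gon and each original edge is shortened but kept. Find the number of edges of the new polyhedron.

Truncation replaces each original edge-end by a new vertex, so V′ = 2E = 80.
Each original edge survives, and each old vertex of degree d contributes d new edges; summing degrees gives Σd = 2E, so E′ = E + 2E = 3E = 120.
Each original face survives and each original vertex becomes one new face: F′ = F + V = 42.

120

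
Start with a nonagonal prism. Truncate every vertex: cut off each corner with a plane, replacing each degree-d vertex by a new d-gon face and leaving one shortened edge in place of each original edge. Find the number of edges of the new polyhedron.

81

The base solid has V = 18, E = 27, F = 11.
Truncation replaces each original edge-end by a new vertex, so V′ = 2E = 54.
Each original edge survives, and each old vertex of degree d contributes d new edges; summing degrees gives Σd = 2E, so E′ = E + 2E = 3E = 81.
Each original face survives and each original vertex becomes one new face: F′ = F + V = 29.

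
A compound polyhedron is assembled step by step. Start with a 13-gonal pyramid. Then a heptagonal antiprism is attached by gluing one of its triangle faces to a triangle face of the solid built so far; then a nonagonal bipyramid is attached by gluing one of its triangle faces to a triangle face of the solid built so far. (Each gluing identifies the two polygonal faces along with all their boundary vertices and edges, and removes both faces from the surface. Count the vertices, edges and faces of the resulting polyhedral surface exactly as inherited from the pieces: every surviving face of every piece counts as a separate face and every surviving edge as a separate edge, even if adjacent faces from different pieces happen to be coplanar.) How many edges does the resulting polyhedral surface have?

A 13-gonal pyramid: V=14, E=26, F=14.
Attach a heptagonal antiprism (V=14, E=28, F=16) along a 3-gon: merge 3 vertices and 3 edges, delete both glued faces → V=25, E=51, F=28.
Attach a nonagonal bipyramid (V=11, E=27, F=18) along a 3-gon: merge 3 vertices and 3 edges, delete both glued faces → V=33, E=75, F=44.
Check: V − E + F = 33 − 75 + 44 = 2.

75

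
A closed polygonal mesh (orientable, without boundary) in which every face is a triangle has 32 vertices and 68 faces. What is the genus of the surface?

2

Every face is a triangle, so 2E = 3·68 = 204, giving E = 102.
χ = V − E + F = 32 − 102 + 68 = -2.
For a closed orientable surface χ = 2 − 2g, so g = (2 − (-2))/2 = 2.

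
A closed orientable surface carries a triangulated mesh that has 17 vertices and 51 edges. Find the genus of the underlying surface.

Every face is a triangle and each edge borders two faces, so 3F = 2·51, giving F = 34.
χ = V − E + F = 17 − 51 + 34 = 0.
For a closed orientable surface χ = 2 − 2g, so g = (2 − (0))/2 = 1.

1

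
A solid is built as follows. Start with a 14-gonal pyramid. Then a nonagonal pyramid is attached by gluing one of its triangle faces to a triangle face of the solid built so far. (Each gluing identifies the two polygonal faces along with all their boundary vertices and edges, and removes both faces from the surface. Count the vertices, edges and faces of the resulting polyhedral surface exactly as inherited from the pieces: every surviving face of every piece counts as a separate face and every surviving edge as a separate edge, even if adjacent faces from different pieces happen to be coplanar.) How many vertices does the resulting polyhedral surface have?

22

A 14-gonal pyramid: V=15, E=28, F=15.
Attach a nonagonal pyramid (V=10, E=18, F=10) along a 3-gon: merge 3 vertices and 3 edges, delete both glued faces → V=22, E=43, F=23.
Check: V − E + F = 22 − 43 + 23 = 2.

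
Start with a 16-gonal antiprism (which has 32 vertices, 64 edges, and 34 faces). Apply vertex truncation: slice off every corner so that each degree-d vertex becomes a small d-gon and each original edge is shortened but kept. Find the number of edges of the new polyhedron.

192

Truncation replaces each original edge-end by a new vertex, so V′ = 2E = 128.
Each original edge survives, and each old vertex of degree d contributes d new edges; summing degrees gives Σd = 2E, so E′ = E + 2E = 3E = 192.
Each original face survives and each original vertex becomes one new face: F′ = F + V = 66.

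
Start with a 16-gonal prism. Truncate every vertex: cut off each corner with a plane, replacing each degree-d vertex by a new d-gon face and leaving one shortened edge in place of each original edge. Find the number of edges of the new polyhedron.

The base solid has V = 32, E = 48, F = 18.
Truncation replaces each original edge-end by a new vertex, so V′ = 2E = 96.
Each original edge survives, and each old vertex of degree d contributes d new edges; summing degrees gives Σd = 2E, so E′ = E + 2E = 3E = 144.
Each original face survives and each original vertex becomes one new face: F′ = F + V = 50.

144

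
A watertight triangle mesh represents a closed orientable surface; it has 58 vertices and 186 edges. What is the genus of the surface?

3

Every face is a triangle and each edge borders two faces, so 3F = 2·186, giving F = 124.
χ = V − E + F = 58 − 186 + 124 = -4.
For a closed orientable surface χ = 2 − 2g, so g = (2 − (-4))/2 = 3.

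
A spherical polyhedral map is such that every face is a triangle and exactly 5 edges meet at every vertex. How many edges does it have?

Each face has 3 edges and each edge borders two faces, so 2E = 3F.
Each vertex has degree 5, so 5V = 2E and hence V = 3F/5.
Euler: V − E + F = 2 ⇒ (3F/5) − (3F/2) + F = 2.
Multiply by 10: (6 − 15 + 10)F = 20, i.e. 1F = 20.
So F = 20, E = 3·20/2 = 30, V = 3·20/5 = 12.

30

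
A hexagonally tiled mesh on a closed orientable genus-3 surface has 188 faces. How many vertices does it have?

χ = 2 − 2·3 = -4, and every face is a hexagon so 6F = 2E.
E = 6·188/2 = 564. Then V = -4 + E − F = -4 + 564 − 188 = 372.

372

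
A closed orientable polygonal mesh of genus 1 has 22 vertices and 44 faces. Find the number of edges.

66

For a closed orientable surface of genus 1, χ = 2 − 2·1 = 0.
E = V + F − (0) = 22 + 44 − (0) = 66.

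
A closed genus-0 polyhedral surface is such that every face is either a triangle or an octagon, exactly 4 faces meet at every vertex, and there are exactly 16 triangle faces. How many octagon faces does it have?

2

Let x be the number of octagons; then F = 16 + x.
Edge–face incidences: 2E = 3·16 + 8·x = 48 + 8x.
Every vertex has degree 4, so 4V = 2E.
Euler: V − E + F = 2 ⇒ (2E)/4 − E + (16 + x) = 2.
Multiply by 8: 2·(2E) − 4·(2E) + 8·(16 + x) = 16, i.e. 128 + 8x − 2·(48 + 8x) = 16.
Collecting terms: −8x + 32 = 16, so −8x = −16, so x = 2.
Then 2E = 48 + 8·2 = 64, so E = 32, V = 2E/4 = 16, F = 16 + 2 = 18.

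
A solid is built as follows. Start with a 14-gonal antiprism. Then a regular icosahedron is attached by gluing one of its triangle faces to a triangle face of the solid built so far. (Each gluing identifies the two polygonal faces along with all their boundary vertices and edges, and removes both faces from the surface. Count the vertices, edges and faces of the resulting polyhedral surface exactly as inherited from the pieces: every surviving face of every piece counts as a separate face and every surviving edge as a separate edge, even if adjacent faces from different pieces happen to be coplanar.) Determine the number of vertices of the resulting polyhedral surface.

37

A 14-gonal antiprism: V=28, E=56, F=30.
Attach a regular icosahedron (V=12, E=30, F=20) along a 3-gon: merge 3 vertices and 3 edges, delete both glued faces → V=37, E=83, F=48.
Check: V − E + F = 37 − 83 + 48 = 2.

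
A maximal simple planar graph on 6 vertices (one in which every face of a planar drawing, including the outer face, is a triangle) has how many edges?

12

In a plane triangulation 3F = 2E and V − E + F = 2, so E = 3V − 6 = 3·6 − 6 = 12.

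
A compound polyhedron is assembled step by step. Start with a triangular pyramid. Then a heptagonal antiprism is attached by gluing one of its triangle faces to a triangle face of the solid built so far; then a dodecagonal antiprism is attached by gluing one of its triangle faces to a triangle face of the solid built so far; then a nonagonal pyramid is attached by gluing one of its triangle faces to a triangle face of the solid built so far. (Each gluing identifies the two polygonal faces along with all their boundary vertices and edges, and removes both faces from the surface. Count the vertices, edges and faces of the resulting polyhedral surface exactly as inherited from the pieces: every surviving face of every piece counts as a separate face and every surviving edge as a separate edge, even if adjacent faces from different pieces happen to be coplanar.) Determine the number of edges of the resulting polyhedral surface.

91

A triangular pyramid: V=4, E=6, F=4.
Attach a heptagonal antiprism (V=14, E=28, F=16) along a 3-gon: merge 3 vertices and 3 edges, delete both glued faces → V=15, E=31, F=18.
Attach a dodecagonal antiprism (V=24, E=48, F=26) along a 3-gon: merge 3 vertices and 3 edges, delete both glued faces → V=36, E=76, F=42.
Attach a nonagonal pyramid (V=10, E=18, F=10) along a 3-gon: merge 3 vertices and 3 edges, delete both glued faces → V=43, E=91, F=50.
Check: V − E + F = 43 − 91 + 50 = 2.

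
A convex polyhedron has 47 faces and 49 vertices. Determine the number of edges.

Here V − E + F = 2.
E = V + F − (2) = 49 + 47 − (2) = 94.

94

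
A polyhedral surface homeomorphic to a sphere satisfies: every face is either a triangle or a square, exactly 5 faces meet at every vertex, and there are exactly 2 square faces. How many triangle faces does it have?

Let x be the number of triangles; then F = 2 + x.
Edge–face incidences: 2E = 4·2 + 3·x = 8 + 3x.
Every vertex has degree 5, so 5V = 2E.
Euler: V − E + F = 2 ⇒ (2E)/5 − E + (2 + x) = 2.
Multiply by 10: 2·(2E) − 5·(2E) + 10·(2 + x) = 20, i.e. 20 + 10x − 3·(8 + 3x) = 20.
Collecting terms: x − 4 = 20, so x = 24.
Then 2E = 8 + 3·24 = 80, so E = 40, V = 2E/5 = 16, F = 2 + 24 = 26.

24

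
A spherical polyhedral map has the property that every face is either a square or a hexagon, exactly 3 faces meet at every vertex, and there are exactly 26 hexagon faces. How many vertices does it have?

60

Let x be the number of squares; then F = 26 + x.
Edge–face incidences: 2E = 6·26 + 4·x = 156 + 4x.
Every vertex has degree 3, so 3V = 2E.
Euler: V − E + F = 2 ⇒ (2E)/3 − E + (26 + x) = 2.
Multiply by 6: 2·(2E) − 3·(2E) + 6·(26 + x) = 12, i.e. 156 + 6x − (156 + 4x) = 12.
Collecting terms: 2x = 12, so x = 6.
Then 2E = 156 + 4·6 = 180, so E = 90, V = 2E/3 = 60, F = 26 + 6 = 32.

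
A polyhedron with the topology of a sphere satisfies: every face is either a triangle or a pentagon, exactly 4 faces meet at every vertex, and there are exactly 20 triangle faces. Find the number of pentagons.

12

Let x be the number of pentagons; then F = 20 + x.
Edge–face incidences: 2E = 3·20 + 5·x = 60 + 5x.
Every vertex has degree 4, so 4V = 2E.
Euler: V − E + F = 2 ⇒ (2E)/4 − E + (20 + x) = 2.
Multiply by 8: 2·(2E) − 4·(2E) + 8·(20 + x) = 16, i.e. 160 + 8x − 2·(60 + 5x) = 16.
Collecting terms: −2x + 40 = 16, so −2x = −24, so x = 12.
Then 2E = 60 + 5·12 = 120, so E = 60, V = 2E/4 = 30, F = 20 + 12 = 32.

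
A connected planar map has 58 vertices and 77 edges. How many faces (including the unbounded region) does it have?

21

Euler's formula for a connected plane graph: V − E + F = 2, so F = 2 − 58 + 77 = 21.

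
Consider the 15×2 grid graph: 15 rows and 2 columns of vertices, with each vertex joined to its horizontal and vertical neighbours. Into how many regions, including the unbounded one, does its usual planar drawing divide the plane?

15

The grid has V = 15·2 = 30 vertices and E = 15·1 + 2·14 = 43 edges.
F = 2 − V + E = 2 − 30 + 43 = 15.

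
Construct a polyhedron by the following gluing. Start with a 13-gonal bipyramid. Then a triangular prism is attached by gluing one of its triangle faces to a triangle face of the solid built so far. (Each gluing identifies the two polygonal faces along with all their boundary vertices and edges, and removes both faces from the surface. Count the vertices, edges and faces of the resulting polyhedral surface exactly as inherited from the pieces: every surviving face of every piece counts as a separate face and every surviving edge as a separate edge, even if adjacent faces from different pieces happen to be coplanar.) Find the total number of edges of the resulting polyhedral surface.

A 13-gonal bipyramid: V=15, E=39, F=26.
Attach a triangular prism (V=6, E=9, F=5) along a 3-gon: merge 3 vertices and 3 edges, delete both glued faces → V=18, E=45, F=29.
Check: V − E + F = 18 − 45 + 29 = 2.

45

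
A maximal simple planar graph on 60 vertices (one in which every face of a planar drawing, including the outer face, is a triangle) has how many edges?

174

In a plane triangulation 3F = 2E and V − E + F = 2, so E = 3V − 6 = 3·60 − 6 = 174.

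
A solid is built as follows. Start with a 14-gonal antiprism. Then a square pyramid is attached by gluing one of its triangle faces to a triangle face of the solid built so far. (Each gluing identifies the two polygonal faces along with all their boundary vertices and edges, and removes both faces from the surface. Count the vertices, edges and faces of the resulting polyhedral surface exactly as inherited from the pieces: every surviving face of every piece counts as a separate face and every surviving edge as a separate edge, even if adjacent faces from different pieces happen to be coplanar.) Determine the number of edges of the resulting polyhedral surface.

61

A 14-gonal antiprism: V=28, E=56, F=30.
Attach a square pyramid (V=5, E=8, F=5) along a 3-gon: merge 3 vertices and 3 edges, delete both glued faces → V=30, E=61, F=33.
Check: V − E + F = 30 − 61 + 33 = 2.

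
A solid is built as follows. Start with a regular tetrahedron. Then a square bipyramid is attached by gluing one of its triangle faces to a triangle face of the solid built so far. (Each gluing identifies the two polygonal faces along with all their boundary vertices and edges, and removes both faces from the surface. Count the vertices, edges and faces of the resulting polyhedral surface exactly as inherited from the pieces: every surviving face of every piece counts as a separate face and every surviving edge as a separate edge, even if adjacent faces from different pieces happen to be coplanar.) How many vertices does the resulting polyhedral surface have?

7

A regular tetrahedron: V=4, E=6, F=4.
Attach a square bipyramid (V=6, E=12, F=8) along a 3-gon: merge 3 vertices and 3 edges, delete both glued faces → V=7, E=15, F=10.
Check: V − E + F = 7 − 15 + 10 = 2.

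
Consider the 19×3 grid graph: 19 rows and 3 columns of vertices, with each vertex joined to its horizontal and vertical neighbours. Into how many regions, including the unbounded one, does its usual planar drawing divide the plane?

The grid has V = 19·3 = 57 vertices and E = 19·2 + 3·18 = 92 edges.
F = 2 − V + E = 2 − 57 + 92 = 37.

37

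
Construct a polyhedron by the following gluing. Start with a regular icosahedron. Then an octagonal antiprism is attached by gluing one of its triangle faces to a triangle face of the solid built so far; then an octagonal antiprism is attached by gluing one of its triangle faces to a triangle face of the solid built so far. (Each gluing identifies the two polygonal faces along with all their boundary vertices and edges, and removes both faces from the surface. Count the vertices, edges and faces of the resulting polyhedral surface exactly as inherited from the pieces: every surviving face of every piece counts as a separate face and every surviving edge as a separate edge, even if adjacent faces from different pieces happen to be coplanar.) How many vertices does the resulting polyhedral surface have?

A regular icosahedron: V=12, E=30, F=20.
Attach an octagonal antiprism (V=16, E=32, F=18) along a 3-gon: merge 3 vertices and 3 edges, delete both glued faces → V=25, E=59, F=36.
Attach an octagonal antiprism (V=16, E=32, F=18) along a 3-gon: merge 3 vertices and 3 edges, delete both glued faces → V=38, E=88, F=52.
Check: V − E + F = 38 − 88 + 52 = 2.

38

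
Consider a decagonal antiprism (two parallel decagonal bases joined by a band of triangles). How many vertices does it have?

20

An antiprism on an n-gon has two n-gon caps and 2n triangles: V = 2·10 = 20, E = 4·10 = 40, F = 2·10 + 2 = 22.
Check: V − E + F = 20 − 40 + 22 = 2.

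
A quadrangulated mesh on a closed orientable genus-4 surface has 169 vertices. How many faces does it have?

χ = 2 − 2·4 = -6, and every face is a square so 4F = 2E.
V − E + F = -6 with E = 4F/2 gives 169 − (4/2 − 1)·F = -6, so F = 175 and E = 350.

175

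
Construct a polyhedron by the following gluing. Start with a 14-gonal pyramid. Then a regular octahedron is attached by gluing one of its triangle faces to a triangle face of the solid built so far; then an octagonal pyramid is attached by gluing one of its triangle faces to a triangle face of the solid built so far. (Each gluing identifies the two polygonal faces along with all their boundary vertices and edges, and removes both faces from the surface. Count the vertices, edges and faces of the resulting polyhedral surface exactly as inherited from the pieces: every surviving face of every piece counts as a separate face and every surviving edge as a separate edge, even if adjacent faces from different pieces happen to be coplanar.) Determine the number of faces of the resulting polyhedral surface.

28

A 14-gonal pyramid: V=15, E=28, F=15.
Attach a regular octahedron (V=6, E=12, F=8) along a 3-gon: merge 3 vertices and 3 edges, delete both glued faces → V=18, E=37, F=21.
Attach an octagonal pyramid (V=9, E=16, F=9) along a 3-gon: merge 3 vertices and 3 edges, delete both glued faces → V=24, E=50, F=28.
Check: V − E + F = 24 − 50 + 28 = 2.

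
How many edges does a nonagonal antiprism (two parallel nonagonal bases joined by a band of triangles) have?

36

An antiprism on an n-gon has two n-gon caps and 2n triangles: V = 2·9 = 18, E = 4·9 = 36, F = 2·9 + 2 = 20.
Check: V − E + F = 18 − 36 + 20 = 2.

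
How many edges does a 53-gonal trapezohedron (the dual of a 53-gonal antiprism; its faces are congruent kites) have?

The n-trapezohedron (dual of the n-antiprism) has V = 2·53 + 2 = 108, E = 4·53 = 212, F = 2·53 = 106.

212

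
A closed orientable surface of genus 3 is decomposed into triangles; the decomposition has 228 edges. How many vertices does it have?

72

χ = 2 − 2·3 = -4, and every face is a triangle so 3F = 2E.
F = 2E/3 = 152. Then V = -4 + E − F = -4 + 228 − 152 = 72.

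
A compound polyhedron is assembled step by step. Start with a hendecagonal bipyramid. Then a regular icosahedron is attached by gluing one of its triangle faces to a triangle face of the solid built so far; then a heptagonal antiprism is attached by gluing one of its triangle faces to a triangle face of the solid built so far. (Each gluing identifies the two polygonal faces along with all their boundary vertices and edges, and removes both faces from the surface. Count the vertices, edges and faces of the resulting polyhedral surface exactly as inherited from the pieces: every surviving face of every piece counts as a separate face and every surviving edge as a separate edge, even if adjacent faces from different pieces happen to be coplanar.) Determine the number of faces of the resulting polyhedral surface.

A hendecagonal bipyramid: V=13, E=33, F=22.
Attach a regular icosahedron (V=12, E=30, F=20) along a 3-gon: merge 3 vertices and 3 edges, delete both glued faces → V=22, E=60, F=40.
Attach a heptagonal antiprism (V=14, E=28, F=16) along a 3-gon: merge 3 vertices and 3 edges, delete both glued faces → V=33, E=85, F=54.
Check: V − E + F = 33 − 85 + 54 = 2.

54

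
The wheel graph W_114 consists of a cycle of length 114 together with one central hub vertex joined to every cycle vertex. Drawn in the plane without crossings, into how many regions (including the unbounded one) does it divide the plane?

W_114 has V = 114 + 1 = 115 vertices and E = 2·114 = 228 edges.
By Euler's formula F = 2 − V + E = 2 − 115 + 228 = 115.

115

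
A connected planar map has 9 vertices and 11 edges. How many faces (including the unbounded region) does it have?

Euler's formula for a connected plane graph: V − E + F = 2, so F = 2 − 9 + 11 = 4.

4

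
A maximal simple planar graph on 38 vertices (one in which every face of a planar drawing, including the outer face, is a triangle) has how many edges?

In a plane triangulation 3F = 2E and V − E + F = 2, so E = 3V − 6 = 3·38 − 6 = 108.

108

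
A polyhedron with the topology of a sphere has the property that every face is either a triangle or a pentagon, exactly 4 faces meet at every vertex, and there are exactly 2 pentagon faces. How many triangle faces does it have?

Let x be the number of triangles; then F = 2 + x.
Edge–face incidences: 2E = 5·2 + 3·x = 10 + 3x.
Every vertex has degree 4, so 4V = 2E.
Euler: V − E + F = 2 ⇒ (2E)/4 − E + (2 + x) = 2.
Multiply by 8: 2·(2E) − 4·(2E) + 8·(2 + x) = 16, i.e. 16 + 8x − 2·(10 + 3x) = 16.
Collecting terms: 2x − 4 = 16, so 2x = 20, so x = 10.
Then 2E = 10 + 3·10 = 40, so E = 20, V = 2E/4 = 10, F = 2 + 10 = 12.

10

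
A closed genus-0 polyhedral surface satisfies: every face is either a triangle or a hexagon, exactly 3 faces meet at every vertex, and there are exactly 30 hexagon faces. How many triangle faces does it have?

4

Let x be the number of triangles; then F = 30 + x.
Edge–face incidences: 2E = 6·30 + 3·x = 180 + 3x.
Every vertex has degree 3, so 3V = 2E.
Euler: V − E + F = 2 ⇒ (2E)/3 − E + (30 + x) = 2.
Multiply by 6: 2·(2E) − 3·(2E) + 6·(30 + x) = 12, i.e. 180 + 6x − (180 + 3x) = 12.
Collecting terms: 3x = 12, so x = 4.
Then 2E = 180 + 3·4 = 192, so E = 96, V = 2E/3 = 64, F = 30 + 4 = 34.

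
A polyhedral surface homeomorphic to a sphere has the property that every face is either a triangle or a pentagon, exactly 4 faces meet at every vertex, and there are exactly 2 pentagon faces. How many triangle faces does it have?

Let x be the number of triangles; then F = 2 + x.
Edge–face incidences: 2E = 5·2 + 3·x = 10 + 3x.
Every vertex has degree 4, so 4V = 2E.
Euler: V − E + F = 2 ⇒ (2E)/4 − E + (2 + x) = 2.
Multiply by 8: 2·(2E) − 4·(2E) + 8·(2 + x) = 16, i.e. 16 + 8x − 2·(10 + 3x) = 16.
Collecting terms: 2x − 4 = 16, so 2x = 20, so x = 10.
Then 2E = 10 + 3·10 = 40, so E = 20, V = 2E/4 = 10, F = 2 + 10 = 12.

10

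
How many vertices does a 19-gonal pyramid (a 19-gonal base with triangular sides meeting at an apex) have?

A pyramid on an n-gon base has one n-gon and n triangles: V = 19 + 1 = 20, E = 2·19 = 38, F = 19 + 1 = 20.
Check: V − E + F = 20 − 38 + 20 = 2.

20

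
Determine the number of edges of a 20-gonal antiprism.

80

An antiprism on an n-gon has two n-gon caps and 2n triangles: V = 2·20 = 40, E = 4·20 = 80, F = 2·20 + 2 = 42.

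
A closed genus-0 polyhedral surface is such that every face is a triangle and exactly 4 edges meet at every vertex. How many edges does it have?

Each face has 3 edges and each edge borders two faces, so 2E = 3F.
Each vertex has degree 4, so 4V = 2E and hence V = 3F/4.
Euler: V − E + F = 2 ⇒ (3F/4) − (3F/2) + F = 2.
Multiply by 8: (6 − 12 + 8)F = 16, i.e. 2F = 16.
So F = 8, E = 3·8/2 = 12, V = 3·8/4 = 6.

12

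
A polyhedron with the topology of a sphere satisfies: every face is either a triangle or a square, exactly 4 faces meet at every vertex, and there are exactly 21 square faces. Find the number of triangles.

Let x be the number of triangles; then F = 21 + x.
Edge–face incidences: 2E = 4·21 + 3·x = 84 + 3x.
Every vertex has degree 4, so 4V = 2E.
Euler: V − E + F = 2 ⇒ (2E)/4 − E + (21 + x) = 2.
Multiply by 8: 2·(2E) − 4·(2E) + 8·(21 + x) = 16, i.e. 168 + 8x − 2·(84 + 3x) = 16.
Collecting terms: 2x = 16, so x = 8.
Then 2E = 84 + 3·8 = 108, so E = 54, V = 2E/4 = 27, F = 21 + 8 = 29.

8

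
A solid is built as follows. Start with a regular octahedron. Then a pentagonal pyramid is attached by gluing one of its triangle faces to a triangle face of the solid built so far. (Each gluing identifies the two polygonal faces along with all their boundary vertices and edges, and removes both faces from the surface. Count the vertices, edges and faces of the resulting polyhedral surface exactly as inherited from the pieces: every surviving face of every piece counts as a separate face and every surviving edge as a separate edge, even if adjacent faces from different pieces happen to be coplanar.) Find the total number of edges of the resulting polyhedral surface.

A regular octahedron: V=6, E=12, F=8.
Attach a pentagonal pyramid (V=6, E=10, F=6) along a 3-gon: merge 3 vertices and 3 edges, delete both glued faces → V=9, E=19, F=12.
Check: V − E + F = 9 − 19 + 12 = 2.

19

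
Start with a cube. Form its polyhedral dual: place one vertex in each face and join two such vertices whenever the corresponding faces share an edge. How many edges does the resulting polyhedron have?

12

The base solid has V = 8, E = 12, F = 6.
The dual swaps V and F and preserves E: V′ = F = 6, E′ = E = 12, F′ = V = 8.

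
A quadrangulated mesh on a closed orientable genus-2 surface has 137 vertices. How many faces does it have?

χ = 2 − 2·2 = -2, and every face is a square so 4F = 2E.
V − E + F = -2 with E = 4F/2 gives 137 − (4/2 − 1)·F = -2, so F = 139 and E = 278.

139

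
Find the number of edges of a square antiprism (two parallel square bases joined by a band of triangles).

An antiprism on an n-gon has two n-gon caps and 2n triangles: V = 2·4 = 8, E = 4·4 = 16, F = 2·4 + 2 = 10.

16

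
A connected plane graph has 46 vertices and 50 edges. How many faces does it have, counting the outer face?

Euler's formula for a connected plane graph: V − E + F = 2, so F = 2 − 46 + 50 = 6.

6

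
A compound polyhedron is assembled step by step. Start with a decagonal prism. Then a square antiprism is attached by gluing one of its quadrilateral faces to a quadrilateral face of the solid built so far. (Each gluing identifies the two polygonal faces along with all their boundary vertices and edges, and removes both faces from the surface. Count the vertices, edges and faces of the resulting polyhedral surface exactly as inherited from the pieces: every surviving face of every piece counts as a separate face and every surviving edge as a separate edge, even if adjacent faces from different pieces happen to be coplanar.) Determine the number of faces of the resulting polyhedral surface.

20

A decagonal prism: V=20, E=30, F=12.
Attach a square antiprism (V=8, E=16, F=10) along a 4-gon: merge 4 vertices and 4 edges, delete both glued faces → V=24, E=42, F=20.
Check: V − E + F = 24 − 42 + 20 = 2.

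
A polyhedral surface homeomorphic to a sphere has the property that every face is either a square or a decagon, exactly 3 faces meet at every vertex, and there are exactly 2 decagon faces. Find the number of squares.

Let x be the number of squares; then F = 2 + x.
Edge–face incidences: 2E = 10·2 + 4·x = 20 + 4x.
Every vertex has degree 3, so 3V = 2E.
Euler: V − E + F = 2 ⇒ (2E)/3 − E + (2 + x) = 2.
Multiply by 6: 2·(2E) − 3·(2E) + 6·(2 + x) = 12, i.e. 12 + 6x − (20 + 4x) = 12.
Collecting terms: 2x − 8 = 12, so 2x = 20, so x = 10.
Then 2E = 20 + 4·10 = 60, so E = 30, V = 2E/3 = 20, F = 2 + 10 = 12.

10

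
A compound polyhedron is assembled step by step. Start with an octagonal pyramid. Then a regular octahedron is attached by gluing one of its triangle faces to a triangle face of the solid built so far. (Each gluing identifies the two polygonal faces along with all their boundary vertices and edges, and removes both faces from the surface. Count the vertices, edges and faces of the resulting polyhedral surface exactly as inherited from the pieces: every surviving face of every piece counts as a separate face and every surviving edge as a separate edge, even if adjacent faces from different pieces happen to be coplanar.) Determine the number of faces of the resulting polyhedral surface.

An octagonal pyramid: V=9, E=16, F=9.
Attach a regular octahedron (V=6, E=12, F=8) along a 3-gon: merge 3 vertices and 3 edges, delete both glued faces → V=12, E=25, F=15.
Check: V − E + F = 12 − 25 + 15 = 2.

15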